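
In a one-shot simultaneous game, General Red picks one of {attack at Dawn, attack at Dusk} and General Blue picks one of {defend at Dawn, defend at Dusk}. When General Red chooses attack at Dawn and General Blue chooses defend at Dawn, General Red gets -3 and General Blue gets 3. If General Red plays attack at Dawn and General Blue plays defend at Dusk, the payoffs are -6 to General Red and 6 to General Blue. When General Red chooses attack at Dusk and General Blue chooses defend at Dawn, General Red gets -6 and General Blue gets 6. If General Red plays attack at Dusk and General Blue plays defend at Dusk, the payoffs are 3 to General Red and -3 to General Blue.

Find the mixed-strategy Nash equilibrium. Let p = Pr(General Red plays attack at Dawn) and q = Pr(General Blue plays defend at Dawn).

p = 3/4, q = 3/4

For General Blue to be willing to mix, General Blue must be indifferent between defend at Dawn and defend at Dusk, which pins down General Red's mix.
  General Blue's expected payoff from defend at Dawn: p·3 + (1−p)·6 = -3p + 6
  General Blue's expected payoff from defend at Dusk: p·6 + (1−p)·(-3) = 9p - 3
  -3p + 6 = 9p - 3  ⇒  -12p = -9  ⇒  p = 3/4.
Set General Red's expected payoff from attack at Dawn equal to that from attack at Dusk:
  General Red's payoff to attack at Dawn: q·(-3) + (1−q)·(-6) = 3q - 6
  General Red's payoff to attack at Dusk: q·(-6) + (1−q)·3 = -9q + 3
  3q - 6 = -9q + 3  ⇒  12q = 9  ⇒  q = 3/4.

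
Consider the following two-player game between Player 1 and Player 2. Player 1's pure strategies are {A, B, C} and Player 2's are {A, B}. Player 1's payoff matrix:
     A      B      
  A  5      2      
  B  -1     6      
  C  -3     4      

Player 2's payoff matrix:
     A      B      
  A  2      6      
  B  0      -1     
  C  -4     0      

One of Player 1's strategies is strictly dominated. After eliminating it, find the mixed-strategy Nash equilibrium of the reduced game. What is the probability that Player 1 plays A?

p = 1/5

Player 1's strategy C is strictly dominated by B: -1 > -3 and 6 > 4. Eliminate C.
Player 1's mix must leave Player 2 indifferent between A and B.
  Player 2's payoff to A: p·2 + (1−p)·0 = 2p
  Player 2's payoff to B: p·6 + (1−p)·(-1) = 7p - 1
  2p = 7p - 1  ⇒  -5p = -1  ⇒  p = 1/5.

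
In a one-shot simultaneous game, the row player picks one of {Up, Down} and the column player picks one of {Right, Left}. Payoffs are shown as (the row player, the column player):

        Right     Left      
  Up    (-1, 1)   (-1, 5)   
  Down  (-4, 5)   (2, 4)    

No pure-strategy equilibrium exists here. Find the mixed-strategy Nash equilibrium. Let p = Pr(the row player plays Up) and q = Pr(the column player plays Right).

p = 1/5, q = 1/2

The row player's mix must leave the column player indifferent between Right and Left.
  the column player's payoff to Right: p·1 + (1−p)·5 = -4p + 5
  the column player's payoff to Left: p·5 + (1−p)·4 = p + 4
  -4p + 5 = p + 4  ⇒  -5p = -1  ⇒  p = 1/5.
The column player's mix must leave the row player indifferent between Up and Down.
  the row player's expected payoff from Up: q·(-1) + (1−q)·(-1) = -1
  the row player's expected payoff from Down: q·(-4) + (1−q)·2 = -6q + 2
  -1 = -6q + 2  ⇒  6q = 3  ⇒  q = 1/2.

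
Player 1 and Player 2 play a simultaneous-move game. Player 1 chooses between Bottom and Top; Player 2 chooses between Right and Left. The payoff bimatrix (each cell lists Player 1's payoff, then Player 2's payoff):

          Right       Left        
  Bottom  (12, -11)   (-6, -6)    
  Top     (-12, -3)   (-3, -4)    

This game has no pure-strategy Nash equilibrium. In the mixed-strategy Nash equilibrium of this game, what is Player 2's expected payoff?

-13/3

Player 2's indifference between Right and Left determines Player 1's mixing probability p:
  Player 2's payoff from Right: p·(-11) + (1−p)·(-3) = -8p - 3
  Player 2's payoff from Left: p·(-6) + (1−p)·(-4) = -2p - 4
  -8p - 3 = -2p - 4  ⇒  -6p = -1  ⇒  p = 1/6.
At equilibrium Player 2 is indifferent across columns, so Player 2's payoff equals the payoff from Right: (1/6)·(-11) + (5/6)·(-3) = -13/3.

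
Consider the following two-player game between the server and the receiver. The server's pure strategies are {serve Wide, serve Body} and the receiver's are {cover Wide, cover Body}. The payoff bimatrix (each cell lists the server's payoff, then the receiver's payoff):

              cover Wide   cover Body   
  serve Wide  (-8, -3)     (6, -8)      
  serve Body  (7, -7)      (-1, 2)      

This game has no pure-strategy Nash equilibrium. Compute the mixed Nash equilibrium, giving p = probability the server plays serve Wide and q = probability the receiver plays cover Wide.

p = 9/14, q = 7/22

For the receiver to be willing to mix, the receiver must be indifferent between cover Wide and cover Body, which pins down the server's mix.
  the receiver's payoff to cover Wide: p·(-3) + (1−p)·(-7) = 4p - 7
  the receiver's payoff to cover Body: p·(-8) + (1−p)·2 = -10p + 2
  4p - 7 = -10p + 2  ⇒  14p = 9  ⇒  p = 9/14.
The receiver's mix must leave the server indifferent between serve Wide and serve Body.
  the server's payoff to serve Wide: q·(-8) + (1−q)·6 = -14q + 6
  the server's payoff to serve Body: q·7 + (1−q)·(-1) = 8q - 1
  -14q + 6 = 8q - 1  ⇒  -22q = -7  ⇒  q = 7/22.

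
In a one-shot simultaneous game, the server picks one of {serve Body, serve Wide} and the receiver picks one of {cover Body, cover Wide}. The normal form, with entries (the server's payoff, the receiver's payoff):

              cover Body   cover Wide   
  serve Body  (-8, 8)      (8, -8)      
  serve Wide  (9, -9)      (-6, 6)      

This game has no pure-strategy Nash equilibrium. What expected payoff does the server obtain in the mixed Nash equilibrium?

In a mixed equilibrium the server is indifferent between serve Body and serve Wide; this condition fixes q.
  the server's payoff to serve Body: q·(-8) + (1−q)·8 = -16q + 8
  the server's payoff to serve Wide: q·9 + (1−q)·(-6) = 15q - 6
  -16q + 8 = 15q - 6  ⇒  -31q = -14  ⇒  q = 14/31.
At equilibrium the server is indifferent across rows, so the server's payoff equals the payoff from serve Body: (14/31)·(-8) + (17/31)·8 = 24/31.

24/31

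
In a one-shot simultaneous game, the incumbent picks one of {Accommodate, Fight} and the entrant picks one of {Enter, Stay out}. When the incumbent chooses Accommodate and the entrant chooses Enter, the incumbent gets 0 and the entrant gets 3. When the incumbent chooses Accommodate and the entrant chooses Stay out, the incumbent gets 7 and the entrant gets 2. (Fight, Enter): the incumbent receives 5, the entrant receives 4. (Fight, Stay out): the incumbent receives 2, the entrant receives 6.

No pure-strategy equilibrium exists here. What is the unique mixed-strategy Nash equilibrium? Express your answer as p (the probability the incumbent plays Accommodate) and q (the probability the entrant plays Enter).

Set the entrant's expected payoff from Enter equal to that from Stay out:
  the entrant's payoff from Enter: p·3 + (1−p)·4 = -p + 4
  the entrant's payoff from Stay out: p·2 + (1−p)·6 = -4p + 6
  -p + 4 = -4p + 6  ⇒  3p = 2  ⇒  p = 2/3.
The entrant's mix must leave the incumbent indifferent between Accommodate and Fight.
  the incumbent's payoff from Accommodate: q·0 + (1−q)·7 = -7q + 7
  the incumbent's payoff from Fight: q·5 + (1−q)·2 = 3q + 2
  -7q + 7 = 3q + 2  ⇒  -10q = -5  ⇒  q = 1/2.

p = 2/3, q = 1/2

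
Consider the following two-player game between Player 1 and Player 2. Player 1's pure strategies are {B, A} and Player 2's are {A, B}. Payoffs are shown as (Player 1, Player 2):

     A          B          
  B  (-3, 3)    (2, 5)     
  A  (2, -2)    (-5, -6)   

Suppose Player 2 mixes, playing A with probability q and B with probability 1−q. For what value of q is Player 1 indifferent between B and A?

In a mixed equilibrium Player 1 is indifferent between B and A; this condition fixes q.
  Player 1's expected payoff from B: q·(-3) + (1−q)·2 = -5q + 2
  Player 1's expected payoff from A: q·2 + (1−q)·(-5) = 7q - 5
  -5q + 2 = 7q - 5  ⇒  -12q = -7  ⇒  q = 7/12.

q = 7/12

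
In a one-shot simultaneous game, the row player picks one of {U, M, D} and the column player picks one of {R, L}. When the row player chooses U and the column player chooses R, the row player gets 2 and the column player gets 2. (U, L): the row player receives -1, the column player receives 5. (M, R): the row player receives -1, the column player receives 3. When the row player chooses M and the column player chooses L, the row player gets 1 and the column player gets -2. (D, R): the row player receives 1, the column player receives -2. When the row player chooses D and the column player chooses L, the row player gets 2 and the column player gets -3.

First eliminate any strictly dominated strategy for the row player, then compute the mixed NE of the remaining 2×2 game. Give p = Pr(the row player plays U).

The row player's strategy M is strictly dominated by D: 1 > -1 and 2 > 1. Eliminate M.
For the column player to be willing to mix, the column player must be indifferent between R and L, which pins down the row player's mix.
  the column player's payoff from R: p·2 + (1−p)·(-2) = 4p - 2
  the column player's payoff from L: p·5 + (1−p)·(-3) = 8p - 3
  4p - 2 = 8p - 3  ⇒  -4p = -1  ⇒  p = 1/4.

p = 1/4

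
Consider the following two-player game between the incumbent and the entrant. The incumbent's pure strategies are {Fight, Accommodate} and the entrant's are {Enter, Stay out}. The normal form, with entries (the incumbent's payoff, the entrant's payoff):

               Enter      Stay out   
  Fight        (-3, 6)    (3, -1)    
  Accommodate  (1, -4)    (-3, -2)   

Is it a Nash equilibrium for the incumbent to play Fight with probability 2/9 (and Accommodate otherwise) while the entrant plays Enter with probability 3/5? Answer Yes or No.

Yes

Check the entrant's indifference given the incumbent's mix p = 2/9:
  payoff from Enter = -16/9; payoff from Stay out = -16/9 — equal.
Check the incumbent's indifference given the entrant's mix q = 3/5:
  payoff from Fight = -3/5; payoff from Accommodate = -3/5 — equal.
Both players are indifferent, so neither can profitably deviate.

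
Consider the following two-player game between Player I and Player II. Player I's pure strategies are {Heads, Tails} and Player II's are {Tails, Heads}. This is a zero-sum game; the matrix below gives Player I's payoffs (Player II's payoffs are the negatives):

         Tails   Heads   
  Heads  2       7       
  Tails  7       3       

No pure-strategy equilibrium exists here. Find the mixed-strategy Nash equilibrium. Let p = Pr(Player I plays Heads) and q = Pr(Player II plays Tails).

p = 4/9, q = 4/9

Player II's indifference between Tails and Heads determines Player I's mixing probability p:
  Player II's payoff from Tails: p·(-2) + (1−p)·(-7) = 5p - 7
  Player II's payoff from Heads: p·(-7) + (1−p)·(-3) = -4p - 3
  5p - 7 = -4p - 3  ⇒  9p = 4  ⇒  p = 4/9.
Set Player I's expected payoff from Heads equal to that from Tails:
  Player I's expected payoff from Heads: q·2 + (1−q)·7 = -5q + 7
  Player I's expected payoff from Tails: q·7 + (1−q)·3 = 4q + 3
  -5q + 7 = 4q + 3  ⇒  -9q = -4  ⇒  q = 4/9.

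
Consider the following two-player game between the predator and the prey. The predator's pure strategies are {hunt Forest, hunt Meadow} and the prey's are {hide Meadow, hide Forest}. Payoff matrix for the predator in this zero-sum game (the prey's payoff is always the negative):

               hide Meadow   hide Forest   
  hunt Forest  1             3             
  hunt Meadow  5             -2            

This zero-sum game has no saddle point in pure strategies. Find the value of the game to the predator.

v = 17/9

For the predator to be willing to mix, the predator must be indifferent between hunt Forest and hunt Meadow, which pins down the prey's mix.
  the predator's payoff from hunt Forest: q·1 + (1−q)·3 = -2q + 3
  the predator's payoff from hunt Meadow: q·5 + (1−q)·(-2) = 7q - 2
  -2q + 3 = 7q - 2  ⇒  -9q = -5  ⇒  q = 5/9.
The value is the predator's expected payoff against this mix (using hunt Forest): (5/9)·1 + (4/9)·3 = 17/9.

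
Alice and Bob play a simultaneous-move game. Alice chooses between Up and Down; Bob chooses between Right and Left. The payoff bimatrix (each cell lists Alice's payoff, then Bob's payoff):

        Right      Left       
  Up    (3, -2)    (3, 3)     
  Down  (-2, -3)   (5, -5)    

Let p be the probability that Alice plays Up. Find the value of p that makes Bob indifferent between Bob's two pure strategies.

Alice's mix must leave Bob indifferent between Right and Left.
  Bob's payoff from Right: p·(-2) + (1−p)·(-3) = p - 3
  Bob's payoff from Left: p·3 + (1−p)·(-5) = 8p - 5
  p - 3 = 8p - 5  ⇒  -7p = -2  ⇒  p = 2/7.

p = 2/7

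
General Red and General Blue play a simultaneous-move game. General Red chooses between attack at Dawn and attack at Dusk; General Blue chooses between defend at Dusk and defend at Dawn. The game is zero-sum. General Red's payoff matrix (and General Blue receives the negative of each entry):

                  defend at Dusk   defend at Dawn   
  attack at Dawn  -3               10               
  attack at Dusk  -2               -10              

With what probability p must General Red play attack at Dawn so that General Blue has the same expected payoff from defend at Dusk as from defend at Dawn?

In a mixed equilibrium General Blue is indifferent between defend at Dusk and defend at Dawn; this condition fixes p.
  General Blue's expected payoff from defend at Dusk: p·3 + (1−p)·2 = p + 2
  General Blue's expected payoff from defend at Dawn: p·(-10) + (1−p)·10 = -20p + 10
  p + 2 = -20p + 10  ⇒  21p = 8  ⇒  p = 8/21.

p = 8/21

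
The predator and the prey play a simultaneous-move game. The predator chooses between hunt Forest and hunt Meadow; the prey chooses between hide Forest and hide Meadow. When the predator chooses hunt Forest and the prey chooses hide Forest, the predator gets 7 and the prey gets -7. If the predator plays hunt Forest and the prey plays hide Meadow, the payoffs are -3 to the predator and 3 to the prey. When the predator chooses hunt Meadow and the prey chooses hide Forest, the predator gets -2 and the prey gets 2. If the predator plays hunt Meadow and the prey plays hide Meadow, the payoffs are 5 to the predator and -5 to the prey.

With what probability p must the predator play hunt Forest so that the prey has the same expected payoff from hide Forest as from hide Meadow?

Set the prey's expected payoff from hide Forest equal to that from hide Meadow:
  the prey's expected payoff from hide Forest: p·(-7) + (1−p)·2 = -9p + 2
  the prey's expected payoff from hide Meadow: p·3 + (1−p)·(-5) = 8p - 5
  -9p + 2 = 8p - 5  ⇒  -17p = -7  ⇒  p = 7/17.

p = 7/17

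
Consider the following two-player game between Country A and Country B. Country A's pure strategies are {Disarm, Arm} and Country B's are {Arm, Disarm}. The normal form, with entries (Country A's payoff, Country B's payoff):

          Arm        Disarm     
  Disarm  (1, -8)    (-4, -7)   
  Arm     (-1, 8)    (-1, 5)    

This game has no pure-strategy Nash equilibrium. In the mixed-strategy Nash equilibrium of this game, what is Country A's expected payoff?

For Country A to be willing to mix, Country A must be indifferent between Disarm and Arm, which pins down Country B's mix.
  Country A's payoff to Disarm: q·1 + (1−q)·(-4) = 5q - 4
  Country A's payoff to Arm: q·(-1) + (1−q)·(-1) = -1
  5q - 4 = -1  ⇒  5q = 3  ⇒  q = 3/5.
At equilibrium Country A is indifferent across rows, so Country A's payoff equals the payoff from Disarm: (3/5)·1 + (2/5)·(-4) = -1.

-1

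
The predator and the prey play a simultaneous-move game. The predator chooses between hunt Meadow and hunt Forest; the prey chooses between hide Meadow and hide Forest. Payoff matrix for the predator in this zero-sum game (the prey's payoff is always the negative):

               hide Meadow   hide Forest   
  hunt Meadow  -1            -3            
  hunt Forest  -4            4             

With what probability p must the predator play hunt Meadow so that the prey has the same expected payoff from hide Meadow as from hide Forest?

In a mixed equilibrium the prey is indifferent between hide Meadow and hide Forest; this condition fixes p.
  the prey's payoff to hide Meadow: p·1 + (1−p)·4 = -3p + 4
  the prey's payoff to hide Forest: p·3 + (1−p)·(-4) = 7p - 4
  -3p + 4 = 7p - 4  ⇒  -10p = -8  ⇒  p = 4/5.

p = 4/5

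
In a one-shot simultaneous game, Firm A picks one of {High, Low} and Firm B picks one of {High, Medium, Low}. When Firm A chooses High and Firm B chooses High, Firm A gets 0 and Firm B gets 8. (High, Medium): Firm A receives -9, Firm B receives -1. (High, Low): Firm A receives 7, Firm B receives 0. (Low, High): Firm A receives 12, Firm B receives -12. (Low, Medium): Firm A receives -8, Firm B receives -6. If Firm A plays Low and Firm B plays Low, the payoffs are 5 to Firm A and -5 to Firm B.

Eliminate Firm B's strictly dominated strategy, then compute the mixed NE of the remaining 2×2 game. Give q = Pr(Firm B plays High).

q = 1/7

Firm B's strategy Medium is strictly dominated by Low: 0 > -1 and -5 > -6. Eliminate Medium.
For Firm A to be willing to mix, Firm A must be indifferent between High and Low, which pins down Firm B's mix.
  Firm A's payoff to High: q·0 + (1−q)·7 = -7q + 7
  Firm A's payoff to Low: q·12 + (1−q)·5 = 7q + 5
  -7q + 7 = 7q + 5  ⇒  -14q = -2  ⇒  q = 1/7.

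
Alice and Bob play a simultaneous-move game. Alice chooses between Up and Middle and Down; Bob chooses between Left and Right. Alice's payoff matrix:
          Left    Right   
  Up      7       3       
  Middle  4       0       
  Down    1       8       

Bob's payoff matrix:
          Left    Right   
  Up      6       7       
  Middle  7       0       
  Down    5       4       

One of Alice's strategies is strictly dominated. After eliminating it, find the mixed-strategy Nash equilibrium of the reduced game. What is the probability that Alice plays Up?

Alice's strategy Middle is strictly dominated by Up: 7 > 4 and 3 > 0. Eliminate Middle.
Bob's indifference between Left and Right determines Alice's mixing probability p:
  Bob's expected payoff from Left: p·6 + (1−p)·5 = p + 5
  Bob's expected payoff from Right: p·7 + (1−p)·4 = 3p + 4
  p + 5 = 3p + 4  ⇒  -2p = -1  ⇒  p = 1/2.

p = 1/2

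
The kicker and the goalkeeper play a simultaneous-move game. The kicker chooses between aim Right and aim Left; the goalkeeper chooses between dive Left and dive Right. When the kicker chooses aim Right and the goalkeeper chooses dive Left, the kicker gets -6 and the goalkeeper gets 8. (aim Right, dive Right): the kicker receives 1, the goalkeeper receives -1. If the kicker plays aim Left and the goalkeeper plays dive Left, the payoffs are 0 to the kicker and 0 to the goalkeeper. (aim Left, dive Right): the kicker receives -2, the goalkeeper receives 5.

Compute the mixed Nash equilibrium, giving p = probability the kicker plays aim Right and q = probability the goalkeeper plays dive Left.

p = 5/14, q = 1/3

Set the goalkeeper's expected payoff from dive Left equal to that from dive Right:
  the goalkeeper's payoff to dive Left: p·8 + (1−p)·0 = 8p
  the goalkeeper's payoff to dive Right: p·(-1) + (1−p)·5 = -6p + 5
  8p = -6p + 5  ⇒  14p = 5  ⇒  p = 5/14.
For the kicker to be willing to mix, the kicker must be indifferent between aim Right and aim Left, which pins down the goalkeeper's mix.
  the kicker's payoff to aim Right: q·(-6) + (1−q)·1 = -7q + 1
  the kicker's payoff to aim Left: q·0 + (1−q)·(-2) = 2q - 2
  -7q + 1 = 2q - 2  ⇒  -9q = -3  ⇒  q = 1/3.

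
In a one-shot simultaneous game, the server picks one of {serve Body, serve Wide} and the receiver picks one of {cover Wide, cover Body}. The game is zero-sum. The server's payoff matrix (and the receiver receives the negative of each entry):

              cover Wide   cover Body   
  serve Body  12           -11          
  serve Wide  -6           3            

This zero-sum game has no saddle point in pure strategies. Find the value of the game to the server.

For the server to be willing to mix, the server must be indifferent between serve Body and serve Wide, which pins down the receiver's mix.
  the server's payoff to serve Body: q·12 + (1−q)·(-11) = 23q - 11
  the server's payoff to serve Wide: q·(-6) + (1−q)·3 = -9q + 3
  23q - 11 = -9q + 3  ⇒  32q = 14  ⇒  q = 7/16.
The value is the server's expected payoff against this mix (using serve Body): (7/16)·12 + (9/16)·(-11) = -15/16.

v = -15/16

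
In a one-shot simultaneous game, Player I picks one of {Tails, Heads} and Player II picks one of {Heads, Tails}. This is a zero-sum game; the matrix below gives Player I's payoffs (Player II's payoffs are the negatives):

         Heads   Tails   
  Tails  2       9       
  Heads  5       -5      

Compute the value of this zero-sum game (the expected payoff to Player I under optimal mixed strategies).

Player I's indifference between Tails and Heads determines Player II's mixing probability q:
  Player I's payoff from Tails: q·2 + (1−q)·9 = -7q + 9
  Player I's payoff from Heads: q·5 + (1−q)·(-5) = 10q - 5
  -7q + 9 = 10q - 5  ⇒  -17q = -14  ⇒  q = 14/17.
The value is Player I's expected payoff against this mix (using Tails): (14/17)·2 + (3/17)·9 = 55/17.

v = 55/17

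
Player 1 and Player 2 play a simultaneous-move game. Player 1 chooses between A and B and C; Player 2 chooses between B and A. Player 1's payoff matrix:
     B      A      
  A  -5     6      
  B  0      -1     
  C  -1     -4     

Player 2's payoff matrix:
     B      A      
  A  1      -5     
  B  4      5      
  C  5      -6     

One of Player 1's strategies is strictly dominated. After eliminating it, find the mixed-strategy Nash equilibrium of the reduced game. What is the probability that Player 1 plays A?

p = 1/7

Player 1's strategy C is strictly dominated by B: 0 > -1 and -1 > -4. Eliminate C.
For Player 2 to be willing to mix, Player 2 must be indifferent between B and A, which pins down Player 1's mix.
  Player 2's expected payoff from B: p·1 + (1−p)·4 = -3p + 4
  Player 2's expected payoff from A: p·(-5) + (1−p)·5 = -10p + 5
  -3p + 4 = -10p + 5  ⇒  7p = 1  ⇒  p = 1/7.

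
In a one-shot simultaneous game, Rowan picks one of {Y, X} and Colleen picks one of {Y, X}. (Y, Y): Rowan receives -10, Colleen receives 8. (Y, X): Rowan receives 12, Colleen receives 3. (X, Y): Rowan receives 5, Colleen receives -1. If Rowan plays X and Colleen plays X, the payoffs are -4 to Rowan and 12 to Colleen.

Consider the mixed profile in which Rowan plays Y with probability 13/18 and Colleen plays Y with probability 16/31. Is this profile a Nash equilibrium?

Yes

Check Colleen's indifference given Rowan's mix p = 13/18:
  payoff from Y = 11/2; payoff from X = 11/2 — equal.
Check Rowan's indifference given Colleen's mix q = 16/31:
  payoff from Y = 20/31; payoff from X = 20/31 — equal.
Both players are indifferent, so neither can profitably deviate.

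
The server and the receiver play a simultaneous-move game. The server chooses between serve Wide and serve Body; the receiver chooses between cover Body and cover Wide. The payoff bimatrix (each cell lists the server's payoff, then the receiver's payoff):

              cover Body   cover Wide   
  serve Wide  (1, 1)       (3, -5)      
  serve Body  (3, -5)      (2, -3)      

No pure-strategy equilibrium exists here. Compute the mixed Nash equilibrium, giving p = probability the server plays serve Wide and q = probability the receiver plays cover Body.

p = 1/4, q = 1/3

The server's mix must leave the receiver indifferent between cover Body and cover Wide.
  the receiver's payoff from cover Body: p·1 + (1−p)·(-5) = 6p - 5
  the receiver's payoff from cover Wide: p·(-5) + (1−p)·(-3) = -2p - 3
  6p - 5 = -2p - 3  ⇒  8p = 2  ⇒  p = 1/4.
Set the server's expected payoff from serve Wide equal to that from serve Body:
  the server's expected payoff from serve Wide: q·1 + (1−q)·3 = -2q + 3
  the server's expected payoff from serve Body: q·3 + (1−q)·2 = q + 2
  -2q + 3 = q + 2  ⇒  -3q = -1  ⇒  q = 1/3.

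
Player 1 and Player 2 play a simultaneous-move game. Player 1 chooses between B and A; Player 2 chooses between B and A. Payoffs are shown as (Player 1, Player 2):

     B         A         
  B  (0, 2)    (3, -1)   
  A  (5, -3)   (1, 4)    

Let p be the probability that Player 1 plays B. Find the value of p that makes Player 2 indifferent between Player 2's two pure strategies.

Player 1's mix must leave Player 2 indifferent between B and A.
  Player 2's payoff to B: p·2 + (1−p)·(-3) = 5p - 3
  Player 2's payoff to A: p·(-1) + (1−p)·4 = -5p + 4
  5p - 3 = -5p + 4  ⇒  10p = 7  ⇒  p = 7/10.

p = 7/10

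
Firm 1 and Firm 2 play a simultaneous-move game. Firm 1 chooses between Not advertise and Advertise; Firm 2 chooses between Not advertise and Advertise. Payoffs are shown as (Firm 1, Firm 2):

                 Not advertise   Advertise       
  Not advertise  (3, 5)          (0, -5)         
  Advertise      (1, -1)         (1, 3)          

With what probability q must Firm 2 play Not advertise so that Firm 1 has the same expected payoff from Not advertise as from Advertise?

Firm 2's mix must leave Firm 1 indifferent between Not advertise and Advertise.
  Firm 1's expected payoff from Not advertise: q·3 + (1−q)·0 = 3q
  Firm 1's expected payoff from Advertise: q·1 + (1−q)·1 = 1
  3q = 1  ⇒  3q = 1  ⇒  q = 1/3.

q = 1/3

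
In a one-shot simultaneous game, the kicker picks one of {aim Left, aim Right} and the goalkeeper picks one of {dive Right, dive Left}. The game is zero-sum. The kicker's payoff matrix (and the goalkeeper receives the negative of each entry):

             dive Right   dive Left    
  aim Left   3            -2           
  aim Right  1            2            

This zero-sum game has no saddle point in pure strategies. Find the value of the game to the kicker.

Set the kicker's expected payoff from aim Left equal to that from aim Right:
  the kicker's payoff to aim Left: q·3 + (1−q)·(-2) = 5q - 2
  the kicker's payoff to aim Right: q·1 + (1−q)·2 = -q + 2
  5q - 2 = -q + 2  ⇒  6q = 4  ⇒  q = 2/3.
The value is the kicker's expected payoff against this mix (using aim Left): (2/3)·3 + (1/3)·(-2) = 4/3.

v = 4/3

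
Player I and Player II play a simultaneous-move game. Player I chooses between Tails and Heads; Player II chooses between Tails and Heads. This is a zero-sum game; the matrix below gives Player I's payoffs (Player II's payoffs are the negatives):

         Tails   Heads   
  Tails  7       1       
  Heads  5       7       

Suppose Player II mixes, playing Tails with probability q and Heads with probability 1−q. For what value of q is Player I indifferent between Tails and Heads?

For Player I to be willing to mix, Player I must be indifferent between Tails and Heads, which pins down Player II's mix.
  Player I's payoff from Tails: q·7 + (1−q)·1 = 6q + 1
  Player I's payoff from Heads: q·5 + (1−q)·7 = -2q + 7
  6q + 1 = -2q + 7  ⇒  8q = 6  ⇒  q = 3/4.

q = 3/4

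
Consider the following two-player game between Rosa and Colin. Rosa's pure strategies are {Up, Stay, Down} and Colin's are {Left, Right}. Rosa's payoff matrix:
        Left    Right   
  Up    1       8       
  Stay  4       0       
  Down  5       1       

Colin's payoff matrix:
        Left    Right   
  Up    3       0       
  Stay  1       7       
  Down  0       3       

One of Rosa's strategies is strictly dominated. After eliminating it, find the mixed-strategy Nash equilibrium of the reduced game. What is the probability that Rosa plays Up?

Rosa's strategy Stay is strictly dominated by Down: 5 > 4 and 1 > 0. Eliminate Stay.
Colin's indifference between Left and Right determines Rosa's mixing probability p:
  Colin's payoff to Left: p·3 + (1−p)·0 = 3p
  Colin's payoff to Right: p·0 + (1−p)·3 = -3p + 3
  3p = -3p + 3  ⇒  6p = 3  ⇒  p = 1/2.

p = 1/2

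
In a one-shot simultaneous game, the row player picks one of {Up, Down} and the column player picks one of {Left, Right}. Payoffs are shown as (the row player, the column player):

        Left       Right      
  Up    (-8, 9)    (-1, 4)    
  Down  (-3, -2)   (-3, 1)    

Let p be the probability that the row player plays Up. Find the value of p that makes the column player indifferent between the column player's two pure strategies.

The column player's indifference between Left and Right determines the row player's mixing probability p:
  the column player's expected payoff from Left: p·9 + (1−p)·(-2) = 11p - 2
  the column player's expected payoff from Right: p·4 + (1−p)·1 = 3p + 1
  11p - 2 = 3p + 1  ⇒  8p = 3  ⇒  p = 3/8.

p = 3/8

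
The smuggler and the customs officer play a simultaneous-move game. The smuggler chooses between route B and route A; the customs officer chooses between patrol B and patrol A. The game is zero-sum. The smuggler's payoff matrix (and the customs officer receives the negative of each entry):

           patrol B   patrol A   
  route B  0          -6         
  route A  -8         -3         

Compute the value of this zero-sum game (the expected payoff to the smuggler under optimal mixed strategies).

v = -48/11

The smuggler's indifference between route B and route A determines the customs officer's mixing probability q:
  the smuggler's expected payoff from route B: q·0 + (1−q)·(-6) = 6q - 6
  the smuggler's expected payoff from route A: q·(-8) + (1−q)·(-3) = -5q - 3
  6q - 6 = -5q - 3  ⇒  11q = 3  ⇒  q = 3/11.
The value is the smuggler's expected payoff against this mix (using route B): (3/11)·0 + (8/11)·(-6) = -48/11.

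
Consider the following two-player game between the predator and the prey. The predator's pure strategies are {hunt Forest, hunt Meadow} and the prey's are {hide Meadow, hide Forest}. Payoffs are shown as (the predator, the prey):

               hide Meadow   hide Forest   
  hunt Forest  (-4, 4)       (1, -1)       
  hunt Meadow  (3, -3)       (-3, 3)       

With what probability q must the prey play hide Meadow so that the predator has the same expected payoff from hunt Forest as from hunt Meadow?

q = 4/11

The predator's indifference between hunt Forest and hunt Meadow determines the prey's mixing probability q:
  the predator's payoff to hunt Forest: q·(-4) + (1−q)·1 = -5q + 1
  the predator's payoff to hunt Meadow: q·3 + (1−q)·(-3) = 6q - 3
  -5q + 1 = 6q - 3  ⇒  -11q = -4  ⇒  q = 4/11.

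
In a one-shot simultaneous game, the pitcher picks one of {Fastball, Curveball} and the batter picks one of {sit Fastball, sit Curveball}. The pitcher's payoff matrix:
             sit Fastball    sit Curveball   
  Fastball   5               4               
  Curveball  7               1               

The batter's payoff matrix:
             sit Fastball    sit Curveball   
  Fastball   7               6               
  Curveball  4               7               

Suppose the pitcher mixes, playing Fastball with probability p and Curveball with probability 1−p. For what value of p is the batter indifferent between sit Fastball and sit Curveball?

In a mixed equilibrium the batter is indifferent between sit Fastball and sit Curveball; this condition fixes p.
  the batter's payoff from sit Fastball: p·7 + (1−p)·4 = 3p + 4
  the batter's payoff from sit Curveball: p·6 + (1−p)·7 = -p + 7
  3p + 4 = -p + 7  ⇒  4p = 3  ⇒  p = 3/4.

p = 3/4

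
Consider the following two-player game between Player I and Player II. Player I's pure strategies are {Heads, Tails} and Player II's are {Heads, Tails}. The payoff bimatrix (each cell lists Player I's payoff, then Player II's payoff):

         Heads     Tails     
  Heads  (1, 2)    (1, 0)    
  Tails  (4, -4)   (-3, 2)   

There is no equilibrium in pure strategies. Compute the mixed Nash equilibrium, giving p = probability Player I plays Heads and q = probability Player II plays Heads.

p = 3/4, q = 4/7

Set Player II's expected payoff from Heads equal to that from Tails:
  Player II's payoff from Heads: p·2 + (1−p)·(-4) = 6p - 4
  Player II's payoff from Tails: p·0 + (1−p)·2 = -2p + 2
  6p - 4 = -2p + 2  ⇒  8p = 6  ⇒  p = 3/4.
Set Player I's expected payoff from Heads equal to that from Tails:
  Player I's expected payoff from Heads: q·1 + (1−q)·1 = 1
  Player I's expected payoff from Tails: q·4 + (1−q)·(-3) = 7q - 3
  1 = 7q - 3  ⇒  -7q = -4  ⇒  q = 4/7.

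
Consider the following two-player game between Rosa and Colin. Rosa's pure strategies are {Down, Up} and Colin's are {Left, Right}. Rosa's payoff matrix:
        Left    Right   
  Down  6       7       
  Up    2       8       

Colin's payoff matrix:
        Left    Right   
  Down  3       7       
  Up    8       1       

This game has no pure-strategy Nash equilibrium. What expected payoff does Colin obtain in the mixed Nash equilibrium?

For Colin to be willing to mix, Colin must be indifferent between Left and Right, which pins down Rosa's mix.
  Colin's expected payoff from Left: p·3 + (1−p)·8 = -5p + 8
  Colin's expected payoff from Right: p·7 + (1−p)·1 = 6p + 1
  -5p + 8 = 6p + 1  ⇒  -11p = -7  ⇒  p = 7/11.
At equilibrium Colin is indifferent across columns, so Colin's payoff equals the payoff from Left: (7/11)·3 + (4/11)·8 = 53/11.

53/11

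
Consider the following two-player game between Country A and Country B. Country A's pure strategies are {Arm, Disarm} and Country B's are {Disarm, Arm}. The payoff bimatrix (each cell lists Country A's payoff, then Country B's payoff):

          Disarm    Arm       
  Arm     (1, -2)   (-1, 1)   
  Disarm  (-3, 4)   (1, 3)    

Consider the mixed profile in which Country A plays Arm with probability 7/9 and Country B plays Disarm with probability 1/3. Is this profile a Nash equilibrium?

Given Country A's mix p = 7/9, Country B's payoff from Disarm is -2/3 but from Arm is 13/9. Country B strictly prefers Arm, so Country B would not mix.
So the proposed profile is not a Nash equilibrium.

No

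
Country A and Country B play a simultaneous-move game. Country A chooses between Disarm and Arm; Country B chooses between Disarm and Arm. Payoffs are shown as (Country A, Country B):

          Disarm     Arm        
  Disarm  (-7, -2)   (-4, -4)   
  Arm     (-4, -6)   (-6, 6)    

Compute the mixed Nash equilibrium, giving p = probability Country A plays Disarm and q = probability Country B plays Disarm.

Country A's mix must leave Country B indifferent between Disarm and Arm.
  Country B's payoff from Disarm: p·(-2) + (1−p)·(-6) = 4p - 6
  Country B's payoff from Arm: p·(-4) + (1−p)·6 = -10p + 6
  4p - 6 = -10p + 6  ⇒  14p = 12  ⇒  p = 6/7.
For Country A to be willing to mix, Country A must be indifferent between Disarm and Arm, which pins down Country B's mix.
  Country A's payoff from Disarm: q·(-7) + (1−q)·(-4) = -3q - 4
  Country A's payoff from Arm: q·(-4) + (1−q)·(-6) = 2q - 6
  -3q - 4 = 2q - 6  ⇒  -5q = -2  ⇒  q = 2/5.

p = 6/7, q = 2/5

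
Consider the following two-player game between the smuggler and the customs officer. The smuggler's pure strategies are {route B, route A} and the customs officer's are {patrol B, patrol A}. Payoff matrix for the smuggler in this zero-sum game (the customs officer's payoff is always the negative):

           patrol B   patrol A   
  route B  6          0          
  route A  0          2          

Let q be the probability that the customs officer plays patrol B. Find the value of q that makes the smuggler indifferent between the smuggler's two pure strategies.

q = 1/4

The smuggler's indifference between route B and route A determines the customs officer's mixing probability q:
  the smuggler's payoff from route B: q·6 + (1−q)·0 = 6q
  the smuggler's payoff from route A: q·0 + (1−q)·2 = -2q + 2
  6q = -2q + 2  ⇒  8q = 2  ⇒  q = 1/4.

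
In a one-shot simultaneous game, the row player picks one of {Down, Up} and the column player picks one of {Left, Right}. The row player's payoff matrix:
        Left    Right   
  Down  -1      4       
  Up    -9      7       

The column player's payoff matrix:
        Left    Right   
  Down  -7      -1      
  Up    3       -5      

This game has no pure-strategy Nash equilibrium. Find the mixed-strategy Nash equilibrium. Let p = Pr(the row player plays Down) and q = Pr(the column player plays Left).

p = 4/7, q = 3/11

For the column player to be willing to mix, the column player must be indifferent between Left and Right, which pins down the row player's mix.
  the column player's payoff from Left: p·(-7) + (1−p)·3 = -10p + 3
  the column player's payoff from Right: p·(-1) + (1−p)·(-5) = 4p - 5
  -10p + 3 = 4p - 5  ⇒  -14p = -8  ⇒  p = 4/7.
The column player's mix must leave the row player indifferent between Down and Up.
  the row player's payoff to Down: q·(-1) + (1−q)·4 = -5q + 4
  the row player's payoff to Up: q·(-9) + (1−q)·7 = -16q + 7
  -5q + 4 = -16q + 7  ⇒  11q = 3  ⇒  q = 3/11.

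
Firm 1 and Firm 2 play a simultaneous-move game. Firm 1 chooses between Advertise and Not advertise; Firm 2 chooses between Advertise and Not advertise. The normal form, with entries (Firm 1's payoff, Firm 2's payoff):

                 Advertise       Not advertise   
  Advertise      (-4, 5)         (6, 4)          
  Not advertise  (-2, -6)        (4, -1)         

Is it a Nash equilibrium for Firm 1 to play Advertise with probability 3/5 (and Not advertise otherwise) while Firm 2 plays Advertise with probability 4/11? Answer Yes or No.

No

Given Firm 1's mix p = 3/5, Firm 2's payoff from Advertise is 3/5 but from Not advertise is 2. Firm 2 strictly prefers Not advertise, so Firm 2 would not mix.
So the proposed profile is not a Nash equilibrium.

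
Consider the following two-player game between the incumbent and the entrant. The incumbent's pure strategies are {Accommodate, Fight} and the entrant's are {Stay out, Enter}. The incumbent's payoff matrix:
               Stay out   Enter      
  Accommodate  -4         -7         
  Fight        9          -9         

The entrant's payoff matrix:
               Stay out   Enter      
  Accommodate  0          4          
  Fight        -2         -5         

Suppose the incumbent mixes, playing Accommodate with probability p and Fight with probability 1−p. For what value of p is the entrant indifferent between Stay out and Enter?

Set the entrant's expected payoff from Stay out equal to that from Enter:
  the entrant's expected payoff from Stay out: p·0 + (1−p)·(-2) = 2p - 2
  the entrant's expected payoff from Enter: p·4 + (1−p)·(-5) = 9p - 5
  2p - 2 = 9p - 5  ⇒  -7p = -3  ⇒  p = 3/7.

p = 3/7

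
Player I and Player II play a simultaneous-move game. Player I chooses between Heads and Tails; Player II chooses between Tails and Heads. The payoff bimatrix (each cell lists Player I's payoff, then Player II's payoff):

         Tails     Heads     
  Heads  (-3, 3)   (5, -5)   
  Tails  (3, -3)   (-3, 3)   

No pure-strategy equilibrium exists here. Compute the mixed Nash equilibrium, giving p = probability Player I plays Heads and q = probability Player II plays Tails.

Player II's indifference between Tails and Heads determines Player I's mixing probability p:
  Player II's payoff from Tails: p·3 + (1−p)·(-3) = 6p - 3
  Player II's payoff from Heads: p·(-5) + (1−p)·3 = -8p + 3
  6p - 3 = -8p + 3  ⇒  14p = 6  ⇒  p = 3/7.
Player II's mix must leave Player I indifferent between Heads and Tails.
  Player I's payoff to Heads: q·(-3) + (1−q)·5 = -8q + 5
  Player I's payoff to Tails: q·3 + (1−q)·(-3) = 6q - 3
  -8q + 5 = 6q - 3  ⇒  -14q = -8  ⇒  q = 4/7.

p = 3/7, q = 4/7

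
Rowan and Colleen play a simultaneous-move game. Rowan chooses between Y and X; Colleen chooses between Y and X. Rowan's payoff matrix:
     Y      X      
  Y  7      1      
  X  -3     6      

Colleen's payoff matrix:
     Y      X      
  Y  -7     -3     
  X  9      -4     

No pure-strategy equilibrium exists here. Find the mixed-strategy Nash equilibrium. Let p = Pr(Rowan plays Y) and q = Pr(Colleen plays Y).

p = 13/17, q = 1/3

For Colleen to be willing to mix, Colleen must be indifferent between Y and X, which pins down Rowan's mix.
  Colleen's payoff from Y: p·(-7) + (1−p)·9 = -16p + 9
  Colleen's payoff from X: p·(-3) + (1−p)·(-4) = p - 4
  -16p + 9 = p - 4  ⇒  -17p = -13  ⇒  p = 13/17.
In a mixed equilibrium Rowan is indifferent between Y and X; this condition fixes q.
  Rowan's payoff from Y: q·7 + (1−q)·1 = 6q + 1
  Rowan's payoff from X: q·(-3) + (1−q)·6 = -9q + 6
  6q + 1 = -9q + 6  ⇒  15q = 5  ⇒  q = 1/3.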